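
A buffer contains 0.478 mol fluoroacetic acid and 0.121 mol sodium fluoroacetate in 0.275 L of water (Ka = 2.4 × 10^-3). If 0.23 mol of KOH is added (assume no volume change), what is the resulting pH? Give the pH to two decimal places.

pH = 2.77

OH- converts FCH2COOH to FCH2COO-: FCH2COOH → 0.248 mol, FCH2COO- → 0.351 mol.
pKa = −log(2.4 × 10^-3) = 2.620
pH = pKa + log([A⁻]/[HA]) = 2.620 + log(0.351/0.248) = 2.620 +0.151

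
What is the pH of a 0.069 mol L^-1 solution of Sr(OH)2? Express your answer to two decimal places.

Sr(OH)2 is a strong base (each formula unit releases 2 OH-); [OH-] = 0.138 M.
pOH = -log(0.138) = 0.86
pH = 14.00 - 0.86 = 13.14

pH = 13.14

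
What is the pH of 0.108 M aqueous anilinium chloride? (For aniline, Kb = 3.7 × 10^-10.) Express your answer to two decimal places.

pH = 2.77

C6H5NH3+ is the conjugate acid of the weak base C6H5NH2.
Ka = Kw/Kb = 1.0×10^-14 / 3.7 × 10^-10 = 2.70 × 10^-5
Ka = x²/(0.108 − x) = 2.70 × 10^-5
Assume x ≪ 0.108: x ≈ √(2.70 × 10^-5 × 0.108) = 1.71 × 10^-3 M
(x/C₀ = 1.6% < 5%, so the approximation holds.)
pH = −log(1.71 × 10^-3) = 2.77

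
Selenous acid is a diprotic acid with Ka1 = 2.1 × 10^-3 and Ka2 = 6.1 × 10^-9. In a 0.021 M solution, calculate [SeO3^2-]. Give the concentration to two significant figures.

First ionization gives [H+] ≈ [HSeO3-] = 5.67 × 10^-3 M.
Second step: Ka2 = [H+][SeO3^2-]/[HSeO3-] ≈ [SeO3^2-] (since [H+] ≈ [HSeO3-]).
So [SeO3^2-] ≈ Ka2.

6.1 × 10^-9 M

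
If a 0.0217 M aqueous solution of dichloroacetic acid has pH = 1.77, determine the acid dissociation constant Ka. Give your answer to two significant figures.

[H+] = 10^(-1.77) = 1.70 × 10^-2 M
At equilibrium [HA] = 0.0217 − 1.70 × 10^-2 = 4.70 × 10^-3 M
Ka = [H+][A-]/[HA] = (1.70 × 10^-2)² / 4.70 × 10^-3 = 6.1 × 10^-2

Ka = 6.1 × 10^-2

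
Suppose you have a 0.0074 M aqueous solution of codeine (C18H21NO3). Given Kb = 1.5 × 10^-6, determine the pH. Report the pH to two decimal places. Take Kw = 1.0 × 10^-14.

pH = 10.02

C18H21NO3 + H2O ⇌ C18H22NO3+ + OH-
Kb = x²/(0.0074 − x) = 1.5 × 10^-6
Since Kb ≪ C₀, x ≈ √(Kb·C₀) = 1.05 × 10^-4 M.
Check: 1.4% ionized — well under 5%, approximation valid.
pOH = 3.98, so pH = 14.00 − pOH = 10.02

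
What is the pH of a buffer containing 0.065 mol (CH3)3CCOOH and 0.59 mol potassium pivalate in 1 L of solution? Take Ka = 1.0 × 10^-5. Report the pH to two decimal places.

pKa = −log(1.0 × 10^-5) = 5.000
Henderson–Hasselbalch: pH = pKa + log([(CH3)3CCOO-]/[(CH3)3CCOOH]) = 5.000 + log(0.59/0.065)
pH = 5.000 + (+0.958) = 5.96

pH = 5.96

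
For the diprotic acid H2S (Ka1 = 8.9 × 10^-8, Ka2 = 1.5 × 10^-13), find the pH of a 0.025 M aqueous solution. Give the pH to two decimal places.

pH = 4.33

Ka1 ≫ Ka2, so treat the first dissociation as the only significant source of H+.
Ka1 = x²/(0.025 − x) = 8.9 × 10^-8
x ≈ √(8.9 × 10^-8 × 0.025) = 4.72 × 10^-5 M
pH = −log(4.72 × 10^-5) = 4.33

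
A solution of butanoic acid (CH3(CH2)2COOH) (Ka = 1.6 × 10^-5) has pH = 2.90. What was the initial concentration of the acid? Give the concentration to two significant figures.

[H+] = 10^(-2.90) = 1.26 × 10^-3 M = x
Ka = x²/(C₀ − x) ⇒ C₀ = x + x²/Ka
C₀ = 1.26 × 10^-3 + (1.26 × 10^-3)²/(1.6 × 10^-5) = 1.00 × 10^-1 M

C₀ = 1.0 × 10^-1 M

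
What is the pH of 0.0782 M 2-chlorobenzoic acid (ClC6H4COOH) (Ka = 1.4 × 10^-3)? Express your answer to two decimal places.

pH = 2.01

ClC6H4COOH ⇌ ClC6H4COO- + H+
From the ICE table, Ka = [H+]²/(0.0782 − [H+]) = 1.4 × 10^-3.
[H+] is not negligible relative to C₀; solve [H+]² + 0.0014·[H+] − 0.000109 = 0.
[H+] = [−0.0014 + √(0.0014² + 0.000438)]/2 = 9.79 × 10^-3 M
pH = −log[H+] = −log(9.79 × 10^-3) = 2.01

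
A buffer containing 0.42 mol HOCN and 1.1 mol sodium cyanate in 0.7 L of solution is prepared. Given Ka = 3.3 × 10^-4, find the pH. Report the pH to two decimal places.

pKa = −log(3.3 × 10^-4) = 3.481
Henderson–Hasselbalch: pH = pKa + log([OCN-]/[HOCN]) = 3.481 + log(1.1/0.42)
pH = 3.481 + (+0.418) = 3.90

pH = 3.90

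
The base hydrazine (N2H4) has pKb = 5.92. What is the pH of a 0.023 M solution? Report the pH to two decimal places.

pH = 10.22

N2H4 + H2O ⇌ N2H5+ + OH-
Kb = 10^(−5.92) = 1.20 × 10^-6
Kb = [OH-]²/(0.023 − [OH-]) = 1.20 × 10^-6
Since Kb ≪ C₀, [OH-] ≈ √(Kb·C₀) = 1.66 × 10^-4 M.
pOH = 3.78, so pH = 14.00 − pOH = 10.22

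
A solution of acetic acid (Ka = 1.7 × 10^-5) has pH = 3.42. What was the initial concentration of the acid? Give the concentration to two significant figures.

[H+] = 10^(-3.42) = 3.80 × 10^-4 M = x
Ka = x²/(C₀ − x) ⇒ C₀ = x + x²/Ka
C₀ = 3.80 × 10^-4 + (3.80 × 10^-4)²/(1.7 × 10^-5) = 8.87 × 10^-3 M

C₀ = 8.9 × 10^-3 M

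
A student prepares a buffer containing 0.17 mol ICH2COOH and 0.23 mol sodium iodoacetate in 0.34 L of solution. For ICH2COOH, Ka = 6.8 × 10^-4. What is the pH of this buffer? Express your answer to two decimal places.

pH = 3.30

pKa = −log(6.8 × 10^-4) = 3.167
Henderson–Hasselbalch: pH = pKa + log([ICH2COO-]/[ICH2COOH]) = 3.167 + log(0.23/0.17)
pH = 3.167 + (+0.131) = 3.30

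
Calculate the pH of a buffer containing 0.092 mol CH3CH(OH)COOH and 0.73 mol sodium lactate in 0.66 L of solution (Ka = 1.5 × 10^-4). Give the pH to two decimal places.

pH = 4.72

pKa = −log(1.5 × 10^-4) = 3.824
Henderson–Hasselbalch: pH = pKa + log([CH3CH(OH)COO-]/[CH3CH(OH)COOH]) = 3.824 + log(0.73/0.092)
pH = 3.824 + (+0.900) = 4.72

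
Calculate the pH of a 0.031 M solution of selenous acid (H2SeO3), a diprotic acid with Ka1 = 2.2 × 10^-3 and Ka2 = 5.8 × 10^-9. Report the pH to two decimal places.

Ka1 ≫ Ka2, so treat the first dissociation as the only significant source of H+.
Ka1 = x²/(0.031 − x) = 2.2 × 10^-3
Solving the quadratic: x = (−Ka1 + √(Ka1² + 4·Ka1·C₀))/2 = 7.23 × 10^-3 M
pH = −log(7.23 × 10^-3) = 2.14

pH = 2.14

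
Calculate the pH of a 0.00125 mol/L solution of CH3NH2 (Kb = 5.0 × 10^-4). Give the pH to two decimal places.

pH = 10.76

CH3NH2 + H2O ⇌ CH3NH3+ + OH-
From the ICE table, Kb = [OH-]²/(0.00125 − [OH-]) = 5.0 × 10^-4.
The 5% rule fails; solving [OH-]² + Kb·[OH-] − Kb·C₀ = 0 exactly:
[OH-] = (−Kb + √(Kb² + 4·Kb·C₀))/2 = 5.79 × 10^-4 M
pOH = −log(5.79 × 10^-4) = 3.24; pH = 14.00 − 3.24 = 10.76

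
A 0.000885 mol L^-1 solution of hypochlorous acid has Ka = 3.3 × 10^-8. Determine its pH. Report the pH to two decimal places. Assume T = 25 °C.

HOCl ⇌ OCl- + H+
From the ICE table, Ka = [H+]²/(0.000885 − [H+]) = 3.3 × 10^-8.
Since Ka ≪ C₀, [H+] ≈ √(Ka·C₀) = 5.40 × 10^-6 M.
([H+]/C₀ = 0.61% < 5%, so the approximation holds.)
pH = −log[H+] = −log(5.40 × 10^-6) = 5.27

pH = 5.27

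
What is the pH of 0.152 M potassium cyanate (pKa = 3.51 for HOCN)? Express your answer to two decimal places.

OCN- is the conjugate base of the weak acid HOCN.
Ka = 10^(−3.51) = 3.09 × 10^-4
Kb = Kw/Ka = 1.0×10^-14 / 3.09 × 10^-4 = 3.24 × 10^-11
Let x = [OH-] at equilibrium. Kb = x²/(0.152 − x).
Neglecting x in the denominator: x = √(3.24 × 10^-11 × 0.152) = 2.22 × 10^-6 M
Check: 0.0015% ionized — well under 5%, approximation valid.
pOH = 5.65, so pH = 14.00 − pOH = 8.35

pH = 8.35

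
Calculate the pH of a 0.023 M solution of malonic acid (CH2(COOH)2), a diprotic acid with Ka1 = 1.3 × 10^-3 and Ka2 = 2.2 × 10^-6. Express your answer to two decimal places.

Ka1 ≫ Ka2, so treat the first dissociation as the only significant source of H+.
Ka1 = x²/(0.023 − x) = 1.3 × 10^-3
Solving the quadratic: x = (−Ka1 + √(Ka1² + 4·Ka1·C₀))/2 = 4.86 × 10^-3 M
pH = −log(4.86 × 10^-3) = 2.31

pH = 2.31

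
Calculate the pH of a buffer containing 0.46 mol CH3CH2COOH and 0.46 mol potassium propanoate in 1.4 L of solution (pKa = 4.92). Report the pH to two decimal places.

Using pH = pKa + log([base]/[acid]) with [base]/[acid] = 0.46/0.46:
pH = 4.92 + (+0.000) = 4.92

pH = 4.92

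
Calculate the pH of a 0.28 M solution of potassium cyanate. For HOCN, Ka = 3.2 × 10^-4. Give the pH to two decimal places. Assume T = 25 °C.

OCN- is the conjugate base of the weak acid HOCN.
Kb = Kw/Ka = 1.0×10^-14 / 3.2 × 10^-4 = 3.12 × 10^-11
Kb = [OH-]²/(0.28 − [OH-]) = 3.12 × 10^-11
Since Kb ≪ C₀, [OH-] ≈ √(Kb·C₀) = 2.96 × 10^-6 M.
([OH-]/C₀ = 0.0011% < 5%, so the approximation holds.)
pOH = −log(2.96 × 10^-6) = 5.53; pH = 14.00 − 5.53 = 8.47

pH = 8.47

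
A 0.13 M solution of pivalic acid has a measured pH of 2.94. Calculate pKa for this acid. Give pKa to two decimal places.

[H+] = 10^(-2.94) = 1.15 × 10^-3 M
At equilibrium [HA] = 0.13 − 1.15 × 10^-3 = 1.29 × 10^-1 M
Ka = [H+][A-]/[HA] = (1.15 × 10^-3)² / 1.29 × 10^-1 = 1.03 × 10^-5
pKa = -log(1.03 × 10^-5) = 4.99

pKa = 4.99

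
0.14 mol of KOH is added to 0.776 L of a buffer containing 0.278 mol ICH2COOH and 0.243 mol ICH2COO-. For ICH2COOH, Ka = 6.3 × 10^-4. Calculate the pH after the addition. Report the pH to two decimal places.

pH = 3.64

OH- converts ICH2COOH to ICH2COO-: ICH2COOH → 0.138 mol, ICH2COO- → 0.383 mol.
pKa = −log(6.3 × 10^-4) = 3.201
Henderson–Hasselbalch with mole ratio 0.383/0.138: pH = 3.201 + (+0.443)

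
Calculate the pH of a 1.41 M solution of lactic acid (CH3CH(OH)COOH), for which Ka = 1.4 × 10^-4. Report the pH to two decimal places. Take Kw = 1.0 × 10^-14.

CH3CH(OH)COOH ⇌ CH3CH(OH)COO- + H+
From the ICE table, Ka = [H+]²/(1.41 − [H+]) = 1.4 × 10^-4.
Assume [H+] ≪ 1.41: [H+] ≈ √(1.4 × 10^-4 × 1.41) = 1.40 × 10^-2 M
([H+]/C₀ = 1% < 5%, so the approximation holds.)
pH = −log[H+] = −log(1.40 × 10^-2) = 1.85

pH = 1.85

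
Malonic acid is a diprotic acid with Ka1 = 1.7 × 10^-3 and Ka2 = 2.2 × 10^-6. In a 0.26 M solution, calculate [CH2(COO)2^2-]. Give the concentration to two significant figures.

2.2 × 10^-6 M

First ionization gives [H+] ≈ [CH2(COOH)COO-] = 2.02 × 10^-2 M.
Second step: Ka2 = [H+][CH2(COO)2^2-]/[CH2(COOH)COO-] ≈ [CH2(COO)2^2-] (since [H+] ≈ [CH2(COOH)COO-]).
So [CH2(COO)2^2-] ≈ Ka2.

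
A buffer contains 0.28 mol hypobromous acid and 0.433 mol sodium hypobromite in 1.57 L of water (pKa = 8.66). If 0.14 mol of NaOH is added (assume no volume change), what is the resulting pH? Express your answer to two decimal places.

OH- converts HOBr to OBr-: HOBr → 0.14 mol, OBr- → 0.573 mol.
Henderson–Hasselbalch with mole ratio 0.573/0.14: pH = 8.66 + (+0.612)

pH = 9.27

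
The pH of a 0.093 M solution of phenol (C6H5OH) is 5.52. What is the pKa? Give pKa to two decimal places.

[H+] = 10^(-5.52) = 3.02 × 10^-6 M
At equilibrium [HA] = 0.093 − 3.02 × 10^-6 = 9.30 × 10^-2 M
Ka = [H+][A-]/[HA] = (3.02 × 10^-6)² / 9.30 × 10^-2 = 9.81 × 10^-11
pKa = -log(9.81 × 10^-11) = 10.01

pKa = 10.01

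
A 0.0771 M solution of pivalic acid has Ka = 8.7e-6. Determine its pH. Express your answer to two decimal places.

pH = 3.09

(CH3)3CCOOH ⇌ (CH3)3CCOO- + H+
Ka = x²/(0.0771 − x) = 8.7 × 10^-6
Since Ka ≪ C₀, x ≈ √(Ka·C₀) = 8.19 × 10^-4 M.
(x/C₀ = 1.1% < 5%, so the approximation holds.)
pH = −log(8.19 × 10^-4) = 3.09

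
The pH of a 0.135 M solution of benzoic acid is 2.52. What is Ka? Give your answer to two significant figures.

Ka = 6.9 × 10^-5

[H+] = 10^(-2.52) = 3.02 × 10^-3 M
At equilibrium [HA] = 0.135 − 3.02 × 10^-3 = 1.32 × 10^-1 M
Ka = [H+][A-]/[HA] = (3.02 × 10^-3)² / 1.32 × 10^-1 = 6.9 × 10^-5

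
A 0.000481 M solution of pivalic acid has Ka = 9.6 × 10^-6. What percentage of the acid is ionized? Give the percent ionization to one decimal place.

(CH3)3CCOOH ⇌ (CH3)3CCOO- + H+; let x = [H+] at equilibrium.
Ka = x²/(C₀ − x); solving the quadratic gives x = 6.33 × 10^-5 M.
Fraction ionized = 6.33 × 10^-5 / 0.000481 = 0.1316 → 13.2%

13.2%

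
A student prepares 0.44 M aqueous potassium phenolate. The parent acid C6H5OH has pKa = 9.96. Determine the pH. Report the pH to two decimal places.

C6H5O- is the conjugate base of the weak acid C6H5OH.
Ka = 10^(−9.96) = 1.10 × 10^-10
Kb = Kw/Ka = 1.0×10^-14 / 1.10 × 10^-10 = 9.09 × 10^-5
Kb = [OH-]²/(0.44 − [OH-]) = 9.09 × 10^-5
Neglecting [OH-] in the denominator: [OH-] = √(9.09 × 10^-5 × 0.44) = 6.32 × 10^-3 M
pOH = −log(6.32 × 10^-3) = 2.20; pH = 14.00 − 2.20 = 11.80

pH = 11.80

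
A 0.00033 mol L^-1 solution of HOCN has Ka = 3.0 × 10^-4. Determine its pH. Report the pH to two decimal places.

HOCN ⇌ OCN- + H+
Ka = x²/(0.00033 − x) = 3.0 × 10^-4
Here C₀/Ka ≈ 1.1, so the small-x approximation fails. Use the quadratic:
x = (−Ka + √(Ka² + 4·Ka·C₀))/2 = 1.99 × 10^-4 M
pH = −log[H+] = −log(1.99 × 10^-4) = 3.70

pH = 3.70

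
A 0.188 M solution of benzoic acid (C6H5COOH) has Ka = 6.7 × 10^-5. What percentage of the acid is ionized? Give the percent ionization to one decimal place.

1.9%

C6H5COOH ⇌ C6H5COO- + H+; let x = [H+] at equilibrium.
x ≈ √(Ka·C₀) = √(6.7 × 10^-5 × 0.188) = 3.55 × 10^-3 M
% ionization = x/C₀ × 100% = 3.55 × 10^-3/0.188 × 100% = 1.9%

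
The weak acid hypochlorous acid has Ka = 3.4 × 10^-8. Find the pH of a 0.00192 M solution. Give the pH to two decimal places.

pH = 5.09

HOCl ⇌ OCl- + H+
Ka = [H+]²/(0.00192 − [H+]) = 3.4 × 10^-8
Assume [H+] ≪ 0.00192: [H+] ≈ √(3.4 × 10^-8 × 0.00192) = 8.08 × 10^-6 M
pH = −log(8.08 × 10^-6) = 5.09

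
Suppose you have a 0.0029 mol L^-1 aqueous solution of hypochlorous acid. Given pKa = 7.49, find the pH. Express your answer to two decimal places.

pH = 5.01

HOCl ⇌ OCl- + H+
Ka = 10^(−7.49) = 3.24 × 10^-8
From the ICE table, Ka = [H+]²/(0.0029 − [H+]) = 3.24 × 10^-8.
Neglecting [H+] in the denominator: [H+] = √(3.24 × 10^-8 × 0.0029) = 9.69 × 10^-6 M
pH = −log(9.69 × 10^-6) = 5.01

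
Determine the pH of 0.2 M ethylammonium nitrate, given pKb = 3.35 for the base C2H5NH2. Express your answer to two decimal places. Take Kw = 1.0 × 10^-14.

C2H5NH3+ is the conjugate acid of the weak base C2H5NH2.
Kb = 10^(−3.35) = 4.47 × 10^-4
Ka = Kw/Kb = 1.0×10^-14 / 4.47 × 10^-4 = 2.24 × 10^-11
Let x = [H+] at equilibrium. Ka = x²/(0.2 − x).
Since Ka ≪ C₀, x ≈ √(Ka·C₀) = 2.12 × 10^-6 M.
pH = −log[H+] = −log(2.12 × 10^-6) = 5.67

pH = 5.67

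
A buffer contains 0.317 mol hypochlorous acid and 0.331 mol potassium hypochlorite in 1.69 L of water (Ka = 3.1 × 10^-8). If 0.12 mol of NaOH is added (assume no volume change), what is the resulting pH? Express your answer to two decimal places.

OH- converts HOCl to OCl-: HOCl → 0.197 mol, OCl- → 0.451 mol.
pKa = −log(3.1 × 10^-8) = 7.509
pH = pKa + log(n_OCl-/n_HOCl) = 7.509 + log(0.451/0.197) = 7.509 + (+0.360)

pH = 7.87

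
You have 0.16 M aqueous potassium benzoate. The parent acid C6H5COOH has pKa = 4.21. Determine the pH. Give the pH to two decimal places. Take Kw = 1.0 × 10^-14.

C6H5COO- is the conjugate base of the weak acid C6H5COOH.
Ka = 10^(−4.21) = 6.17 × 10^-5
Kb = Kw/Ka = 1.0×10^-14 / 6.17 × 10^-5 = 1.62 × 10^-10
Kb = [OH-]²/(0.16 − [OH-]) = 1.62 × 10^-10
Assume [OH-] ≪ 0.16: [OH-] ≈ √(1.62 × 10^-10 × 0.16) = 5.09 × 10^-6 M
Check: 0.0032% ionized — well under 5%, approximation valid.
pOH = −log(5.09 × 10^-6) = 5.29; pH = 14.00 − 5.29 = 8.71

pH = 8.71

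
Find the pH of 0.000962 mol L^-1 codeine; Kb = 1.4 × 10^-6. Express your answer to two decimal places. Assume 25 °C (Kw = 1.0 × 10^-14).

pH = 9.56

C18H21NO3 + H2O ⇌ C18H22NO3+ + OH-
Let x = [OH-] at equilibrium. Kb = x²/(0.000962 − x).
Assume x ≪ 0.000962: x ≈ √(1.4 × 10^-6 × 0.000962) = 3.67 × 10^-5 M
pOH = 4.44, so pH = 14.00 − pOH = 9.56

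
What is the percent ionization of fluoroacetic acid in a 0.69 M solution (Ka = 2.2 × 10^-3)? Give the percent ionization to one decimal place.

FCH2COOH ⇌ FCH2COO- + H+; let x = [H+] at equilibrium.
Ka = x²/(C₀ − x); solving the quadratic gives x = 3.79 × 10^-2 M.
% ionization = x/C₀ × 100% = 3.79 × 10^-2/0.69 × 100% = 5.5%

5.5%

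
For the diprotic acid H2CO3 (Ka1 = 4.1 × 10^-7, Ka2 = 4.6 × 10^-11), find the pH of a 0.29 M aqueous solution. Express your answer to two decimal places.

Ka1 ≫ Ka2, so treat the first dissociation as the only significant source of H+.
Ka1 = x²/(0.29 − x) = 4.1 × 10^-7
x ≈ √(4.1 × 10^-7 × 0.29) = 3.45 × 10^-4 M
pH = −log(3.45 × 10^-4) = 3.46

pH = 3.46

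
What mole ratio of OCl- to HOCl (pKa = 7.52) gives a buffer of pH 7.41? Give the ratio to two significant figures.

pH = pKa + log(r) ⇒ log(r) = 7.41 − 7.52 = -0.11
r = [OCl-]/[HOCl] = 10^(-0.11) = 0.776

ratio = 0.78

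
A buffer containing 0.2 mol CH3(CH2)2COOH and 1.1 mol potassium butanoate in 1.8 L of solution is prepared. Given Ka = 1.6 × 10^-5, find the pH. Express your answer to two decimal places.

pH = 5.54

pKa = −log(1.6 × 10^-5) = 4.796
pH = pKa + log([A⁻]/[HA]) = 4.796 + log(1.1/0.2)
pH = 4.796 + (+0.740) = 5.54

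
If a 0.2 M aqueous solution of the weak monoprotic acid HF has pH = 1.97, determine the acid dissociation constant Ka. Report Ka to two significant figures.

Ka = 6.1 × 10^-4

[H+] = 10^(-1.97) = 1.07 × 10^-2 M
At equilibrium [HA] = 0.2 − 1.07 × 10^-2 = 1.89 × 10^-1 M
Ka = [H+][A-]/[HA] = (1.07 × 10^-2)² / 1.89 × 10^-1 = 6.1 × 10^-4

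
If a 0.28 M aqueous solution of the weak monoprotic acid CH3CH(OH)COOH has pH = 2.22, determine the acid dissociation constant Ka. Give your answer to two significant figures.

Ka = 1.3 × 10^-4

[H+] = 10^(-2.22) = 6.03 × 10^-3 M
At equilibrium [HA] = 0.28 − 6.03 × 10^-3 = 2.74 × 10^-1 M
Ka = [H+][A-]/[HA] = (6.03 × 10^-3)² / 2.74 × 10^-1 = 1.3 × 10^-4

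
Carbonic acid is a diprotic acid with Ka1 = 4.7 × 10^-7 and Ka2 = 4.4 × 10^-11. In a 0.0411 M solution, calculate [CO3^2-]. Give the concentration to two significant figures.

4.4 × 10^-11 M

First ionization gives [H+] ≈ [HCO3-] = 1.39 × 10^-4 M.
Second step: Ka2 = [H+][CO3^2-]/[HCO3-] ≈ [CO3^2-] (since [H+] ≈ [HCO3-]).
So [CO3^2-] ≈ Ka2.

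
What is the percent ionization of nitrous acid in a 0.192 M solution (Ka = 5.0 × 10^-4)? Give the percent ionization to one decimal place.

HNO2 ⇌ NO2- + H+; let x = [H+] at equilibrium.
Ka = x²/(C₀ − x); solving the quadratic gives x = 9.55 × 10^-3 M.
Fraction ionized = 9.55 × 10^-3 / 0.192 = 0.0497 → 5.0%

5.0%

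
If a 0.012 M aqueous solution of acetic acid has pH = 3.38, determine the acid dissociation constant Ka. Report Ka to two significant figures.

Ka = 1.5 × 10^-5

[H+] = 10^(-3.38) = 4.17 × 10^-4 M
At equilibrium [HA] = 0.012 − 4.17 × 10^-4 = 1.16 × 10^-2 M
Ka = [H+][A-]/[HA] = (4.17 × 10^-4)² / 1.16 × 10^-2 = 1.5 × 10^-5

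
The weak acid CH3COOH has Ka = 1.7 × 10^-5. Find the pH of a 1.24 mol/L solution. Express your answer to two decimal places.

CH3COOH ⇌ CH3COO- + H+
Ka = [H+]²/(1.24 − [H+]) = 1.7 × 10^-5
Neglecting [H+] in the denominator: [H+] = √(1.7 × 10^-5 × 1.24) = 4.59 × 10^-3 M
([H+]/C₀ = 0.37% < 5%, so the approximation holds.)
pH = −log[H+] = −log(4.59 × 10^-3) = 2.34

pH = 2.34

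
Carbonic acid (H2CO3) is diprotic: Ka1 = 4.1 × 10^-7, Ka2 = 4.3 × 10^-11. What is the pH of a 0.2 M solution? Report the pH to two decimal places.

pH = 3.54

Ka1 ≫ Ka2, so treat the first dissociation as the only significant source of H+.
Ka1 = x²/(0.2 − x) = 4.1 × 10^-7
x ≈ √(4.1 × 10^-7 × 0.2) = 2.86 × 10^-4 M
pH = −log(2.86 × 10^-4) = 3.54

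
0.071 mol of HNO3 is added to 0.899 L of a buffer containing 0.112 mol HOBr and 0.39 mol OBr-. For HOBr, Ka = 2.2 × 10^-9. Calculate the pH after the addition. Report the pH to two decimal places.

Added H+ converts OBr- to HOBr: HOBr → 0.183 mol, OBr- → 0.319 mol.
pKa = −log(2.2 × 10^-9) = 8.658
pH = pKa + log(n_OBr-/n_HOBr) = 8.658 + log(0.319/0.183) = 8.658 + (+0.241)

pH = 8.90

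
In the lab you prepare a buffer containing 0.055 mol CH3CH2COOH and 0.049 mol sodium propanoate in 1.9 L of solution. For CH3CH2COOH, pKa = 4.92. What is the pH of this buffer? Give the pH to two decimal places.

pH = 4.87

Henderson–Hasselbalch: pH = pKa + log([CH3CH2COO-]/[CH3CH2COOH]) = 4.92 + log(0.049/0.055)
pH = 4.92 + (-0.050) = 4.87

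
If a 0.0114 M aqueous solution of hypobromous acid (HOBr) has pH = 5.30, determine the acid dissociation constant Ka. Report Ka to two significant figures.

[H+] = 10^(-5.30) = 5.01 × 10^-6 M
At equilibrium [HA] = 0.0114 − 5.01 × 10^-6 = 1.14 × 10^-2 M
Ka = [H+][A-]/[HA] = (5.01 × 10^-6)² / 1.14 × 10^-2 = 2.2 × 10^-9

Ka = 2.2 × 10^-9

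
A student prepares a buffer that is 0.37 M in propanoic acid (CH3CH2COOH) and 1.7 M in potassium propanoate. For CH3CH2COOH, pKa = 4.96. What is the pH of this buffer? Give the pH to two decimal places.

pH = pKa + log([A⁻]/[HA]) = 4.96 + log(1.7/0.37)
pH = 4.96 + (+0.662) = 5.62

pH = 5.62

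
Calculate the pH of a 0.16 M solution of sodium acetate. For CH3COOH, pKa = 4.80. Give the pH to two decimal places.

pH = 9.00

CH3COO- is the conjugate base of the weak acid CH3COOH.
Ka = 10^(−4.80) = 1.58 × 10^-5
Kb = Kw/Ka = 1.0×10^-14 / 1.58 × 10^-5 = 6.33 × 10^-10
Kb = [OH-]²/(0.16 − [OH-]) = 6.33 × 10^-10
Assume [OH-] ≪ 0.16: [OH-] ≈ √(6.33 × 10^-10 × 0.16) = 1.01 × 10^-5 M
pOH = 5.00, so pH = 14.00 − pOH = 9.00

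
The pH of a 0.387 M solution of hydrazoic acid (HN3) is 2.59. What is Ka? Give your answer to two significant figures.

Ka = 1.7 × 10^-5

[H+] = 10^(-2.59) = 2.57 × 10^-3 M
At equilibrium [HA] = 0.387 − 2.57 × 10^-3 = 3.84 × 10^-1 M
Ka = [H+][A-]/[HA] = (2.57 × 10^-3)² / 3.84 × 10^-1 = 1.7 × 10^-5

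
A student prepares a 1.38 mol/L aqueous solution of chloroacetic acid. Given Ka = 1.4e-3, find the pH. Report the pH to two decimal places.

pH = 1.36

ClCH2COOH ⇌ ClCH2COO- + H+
Ka = [H+]²/(1.38 − [H+]) = 1.4 × 10^-3
Since Ka ≪ C₀, [H+] ≈ √(Ka·C₀) = 4.40 × 10^-2 M.
pH = −log[H+] = −log(4.40 × 10^-2) = 1.36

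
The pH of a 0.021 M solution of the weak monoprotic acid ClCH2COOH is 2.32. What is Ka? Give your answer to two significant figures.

[H+] = 10^(-2.32) = 4.79 × 10^-3 M
At equilibrium [HA] = 0.021 − 4.79 × 10^-3 = 1.62 × 10^-2 M
Ka = [H+][A-]/[HA] = (4.79 × 10^-3)² / 1.62 × 10^-2 = 1.4 × 10^-3

Ka = 1.4 × 10^-3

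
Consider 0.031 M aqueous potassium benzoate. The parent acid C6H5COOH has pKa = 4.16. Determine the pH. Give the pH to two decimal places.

C6H5COO- is the conjugate base of the weak acid C6H5COOH.
Ka = 10^(−4.16) = 6.92 × 10^-5
Kb = Kw/Ka = 1.0×10^-14 / 6.92 × 10^-5 = 1.45 × 10^-10
From the ICE table, Kb = x²/(0.031 − x) = 1.45 × 10^-10.
Assume x ≪ 0.031: x ≈ √(1.45 × 10^-10 × 0.031) = 2.12 × 10^-6 M
(x/C₀ = 0.0068% < 5%, so the approximation holds.)
pOH = −log(2.12 × 10^-6) = 5.67; pH = 14.00 − 5.67 = 8.33

pH = 8.33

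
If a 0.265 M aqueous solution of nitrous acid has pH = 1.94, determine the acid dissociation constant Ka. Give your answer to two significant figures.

Ka = 5.2 × 10^-4

[H+] = 10^(-1.94) = 1.15 × 10^-2 M
At equilibrium [HA] = 0.265 − 1.15 × 10^-2 = 2.54 × 10^-1 M
Ka = [H+][A-]/[HA] = (1.15 × 10^-2)² / 2.54 × 10^-1 = 5.2 × 10^-4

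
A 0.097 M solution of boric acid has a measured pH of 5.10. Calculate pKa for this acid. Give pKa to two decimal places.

[H+] = 10^(-5.10) = 7.94 × 10^-6 M
At equilibrium [HA] = 0.097 − 7.94 × 10^-6 = 9.70 × 10^-2 M
Ka = [H+][A-]/[HA] = (7.94 × 10^-6)² / 9.70 × 10^-2 = 6.50 × 10^-10
pKa = -log(6.50 × 10^-10) = 9.19

pKa = 9.19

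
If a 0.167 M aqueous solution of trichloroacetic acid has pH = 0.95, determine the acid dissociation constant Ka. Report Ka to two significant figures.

Ka = 2.3 × 10^-1

[H+] = 10^(-0.95) = 1.12 × 10^-1 M
At equilibrium [HA] = 0.167 − 1.12 × 10^-1 = 5.50 × 10^-2 M
Ka = [H+][A-]/[HA] = (1.12 × 10^-1)² / 5.50 × 10^-2 = 2.3 × 10^-1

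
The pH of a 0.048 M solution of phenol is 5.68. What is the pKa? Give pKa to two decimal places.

[H+] = 10^(-5.68) = 2.09 × 10^-6 M
At equilibrium [HA] = 0.048 − 2.09 × 10^-6 = 4.80 × 10^-2 M
Ka = [H+][A-]/[HA] = (2.09 × 10^-6)² / 4.80 × 10^-2 = 9.10 × 10^-11
pKa = -log(9.10 × 10^-11) = 10.04

pKa = 10.04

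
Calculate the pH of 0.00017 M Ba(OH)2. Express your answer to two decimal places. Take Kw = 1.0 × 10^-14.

pH = 10.53

Ba(OH)2 is a strong base (each formula unit releases 2 OH-); [OH-] = 0.00034 M.
pOH = -log(0.00034) = 3.47
pH = 14.00 - 3.47 = 10.53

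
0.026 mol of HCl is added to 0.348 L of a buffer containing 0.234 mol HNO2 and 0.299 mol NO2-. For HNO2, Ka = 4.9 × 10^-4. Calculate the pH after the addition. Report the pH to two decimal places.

After neutralization: n(HNO2) = 0.26 mol, n(NO2-) = 0.273 mol.
pKa = −log(4.9 × 10^-4) = 3.310
pH = pKa + log([A⁻]/[HA]) = 3.310 + log(0.273/0.26) = 3.310 +0.021

pH = 3.33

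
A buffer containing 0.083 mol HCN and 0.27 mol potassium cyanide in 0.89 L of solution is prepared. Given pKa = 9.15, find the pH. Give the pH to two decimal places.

Using pH = pKa + log([base]/[acid]) with [base]/[acid] = 0.27/0.083:
pH = 9.15 + (+0.512) = 9.66

pH = 9.66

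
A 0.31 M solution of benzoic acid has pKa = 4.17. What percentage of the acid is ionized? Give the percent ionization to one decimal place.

1.5%

C6H5COOH ⇌ C6H5COO- + H+; let x = [H+] at equilibrium.
Ka = 10^(−4.17) = 6.76 × 10^-5
x ≈ √(Ka·C₀) = √(6.76 × 10^-5 × 0.31) = 4.58 × 10^-3 M
% ionization = x/C₀ × 100% = 4.58 × 10^-3/0.31 × 100% = 1.5%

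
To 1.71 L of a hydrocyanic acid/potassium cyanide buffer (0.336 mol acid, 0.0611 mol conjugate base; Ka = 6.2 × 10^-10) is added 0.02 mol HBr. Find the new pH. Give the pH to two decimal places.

pH = 8.27

Added H+ converts CN- to HCN: HCN → 0.356 mol, CN- → 0.0411 mol.
pKa = −log(6.2 × 10^-10) = 9.208
Henderson–Hasselbalch with mole ratio 0.0411/0.356: pH = 9.208 + (-0.938)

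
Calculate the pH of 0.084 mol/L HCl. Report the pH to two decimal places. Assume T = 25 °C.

HCl is a strong acid and dissociates completely, so [H+] = 0.084 M.
pH = -log(0.084) = 1.08

pH = 1.08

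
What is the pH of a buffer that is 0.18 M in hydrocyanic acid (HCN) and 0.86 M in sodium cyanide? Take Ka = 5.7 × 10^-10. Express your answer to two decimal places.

pH = 9.92

pKa = −log(5.7 × 10^-10) = 9.244
Using pH = pKa + log([base]/[acid]) with [base]/[acid] = 0.86/0.18:
pH = 9.244 + (+0.679) = 9.92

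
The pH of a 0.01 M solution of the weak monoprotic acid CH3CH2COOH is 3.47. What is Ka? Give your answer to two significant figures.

[H+] = 10^(-3.47) = 3.39 × 10^-4 M
At equilibrium [HA] = 0.01 − 3.39 × 10^-4 = 9.66 × 10^-3 M
Ka = [H+][A-]/[HA] = (3.39 × 10^-4)² / 9.66 × 10^-3 = 1.2 × 10^-5

Ka = 1.2 × 10^-5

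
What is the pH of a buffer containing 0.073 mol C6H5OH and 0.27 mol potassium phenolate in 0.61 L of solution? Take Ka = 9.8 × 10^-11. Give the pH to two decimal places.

pH = 10.58

pKa = −log(9.8 × 10^-11) = 10.009
pH = pKa + log([A⁻]/[HA]) = 10.009 + log(0.27/0.073)
pH = 10.009 + (+0.568) = 10.58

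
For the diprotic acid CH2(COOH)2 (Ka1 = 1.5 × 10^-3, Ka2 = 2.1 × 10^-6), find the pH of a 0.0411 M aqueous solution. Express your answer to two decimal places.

pH = 2.15

Since Ka1 ≫ Ka2, the first ionization dominates [H+].
Ka1 = x²/(0.0411 − x) = 1.5 × 10^-3
Solving the quadratic: x = (−Ka1 + √(Ka1² + 4·Ka1·C₀))/2 = 7.14 × 10^-3 M
pH = −log(7.14 × 10^-3) = 2.15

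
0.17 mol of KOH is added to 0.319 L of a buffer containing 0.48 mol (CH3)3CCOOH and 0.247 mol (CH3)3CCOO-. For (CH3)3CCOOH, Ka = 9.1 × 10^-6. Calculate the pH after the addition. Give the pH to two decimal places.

pH = 5.17

OH- converts (CH3)3CCOOH to (CH3)3CCOO-: (CH3)3CCOOH → 0.31 mol, (CH3)3CCOO- → 0.417 mol.
pKa = −log(9.1 × 10^-6) = 5.041
pH = pKa + log(n_(CH3)3CCOO-/n_(CH3)3CCOOH) = 5.041 + log(0.417/0.31) = 5.041 + (+0.129)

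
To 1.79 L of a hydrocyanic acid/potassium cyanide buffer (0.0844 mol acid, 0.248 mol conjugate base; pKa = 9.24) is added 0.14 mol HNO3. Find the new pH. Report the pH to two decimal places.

Added H+ converts CN- to HCN: HCN → 0.224 mol, CN- → 0.108 mol.
Henderson–Hasselbalch with mole ratio 0.108/0.224: pH = 9.24 + (-0.317)

pH = 8.92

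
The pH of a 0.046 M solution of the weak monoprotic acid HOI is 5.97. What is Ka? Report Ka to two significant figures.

[H+] = 10^(-5.97) = 1.07 × 10^-6 M
At equilibrium [HA] = 0.046 − 1.07 × 10^-6 = 4.60 × 10^-2 M
Ka = [H+][A-]/[HA] = (1.07 × 10^-6)² / 4.60 × 10^-2 = 2.5 × 10^-11

Ka = 2.5 × 10^-11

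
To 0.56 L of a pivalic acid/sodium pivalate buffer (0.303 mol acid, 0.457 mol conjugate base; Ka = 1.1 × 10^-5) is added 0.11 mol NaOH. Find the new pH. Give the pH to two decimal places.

pH = 5.43

OH- converts (CH3)3CCOOH to (CH3)3CCOO-: (CH3)3CCOOH → 0.193 mol, (CH3)3CCOO- → 0.567 mol.
pKa = −log(1.1 × 10^-5) = 4.959
Henderson–Hasselbalch with mole ratio 0.567/0.193: pH = 4.959 + (+0.468)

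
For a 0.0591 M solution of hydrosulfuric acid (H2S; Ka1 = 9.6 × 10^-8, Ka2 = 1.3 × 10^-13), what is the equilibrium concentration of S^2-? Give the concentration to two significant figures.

First ionization gives [H+] ≈ [HS-] = 7.53 × 10^-5 M.
Second step: Ka2 = [H+][S^2-]/[HS-] ≈ [S^2-] (since [H+] ≈ [HS-]).
So [S^2-] ≈ Ka2.

1.3 × 10^-13 M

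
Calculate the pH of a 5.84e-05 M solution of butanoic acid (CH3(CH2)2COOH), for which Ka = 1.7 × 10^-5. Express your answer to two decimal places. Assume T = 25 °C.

pH = 4.62

CH3(CH2)2COOH ⇌ CH3(CH2)2COO- + H+
Ka = [H+]²/(5.84e-05 − [H+]) = 1.7 × 10^-5
Here C₀/Ka ≈ 3.44, so the small-[H+] approximation fails. Use the quadratic:
[H+] = [−1.7e-05 + √(1.7e-05² + 3.97e-09)]/2 = 2.41 × 10^-5 M
pH = −log[H+] = −log(2.41 × 10^-5) = 4.62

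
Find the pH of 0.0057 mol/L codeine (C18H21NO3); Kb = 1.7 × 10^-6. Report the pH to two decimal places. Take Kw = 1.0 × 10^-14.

C18H21NO3 + H2O ⇌ C18H22NO3+ + OH-
From the ICE table, Kb = x²/(0.0057 − x) = 1.7 × 10^-6.
Since Kb ≪ C₀, x ≈ √(Kb·C₀) = 9.84 × 10^-5 M.
Check: 1.7% ionized — well under 5%, approximation valid.
pOH = −log(9.84 × 10^-5) = 4.01; pH = 14.00 − 4.01 = 9.99

pH = 9.99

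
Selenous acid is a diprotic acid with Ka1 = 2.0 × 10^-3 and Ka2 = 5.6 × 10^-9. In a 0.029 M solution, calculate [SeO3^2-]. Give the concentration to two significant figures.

First ionization gives [H+] ≈ [HSeO3-] = 6.68 × 10^-3 M.
Second step: Ka2 = [H+][SeO3^2-]/[HSeO3-] ≈ [SeO3^2-] (since [H+] ≈ [HSeO3-]).
So [SeO3^2-] ≈ Ka2.

5.6 × 10^-9 M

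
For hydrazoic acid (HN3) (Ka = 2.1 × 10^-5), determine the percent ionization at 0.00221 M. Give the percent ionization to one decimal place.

HN3 ⇌ N3- + H+; let x = [H+] at equilibrium.
Ka = x²/(C₀ − x); solving the quadratic gives x = 2.05 × 10^-4 M.
% ionization = x/C₀ × 100% = 2.05 × 10^-4/0.00221 × 100% = 9.3%

9.3%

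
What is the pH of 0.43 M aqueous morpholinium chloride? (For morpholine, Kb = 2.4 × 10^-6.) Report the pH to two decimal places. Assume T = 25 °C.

C4H8ONH2+ is the conjugate acid of the weak base C4H8ONH.
Ka = Kw/Kb = 1.0×10^-14 / 2.4 × 10^-6 = 4.17 × 10^-9
From the ICE table, Ka = [H+]²/(0.43 − [H+]) = 4.17 × 10^-9.
Since Ka ≪ C₀, [H+] ≈ √(Ka·C₀) = 4.23 × 10^-5 M.
([H+]/C₀ = 0.0098% < 5%, so the approximation holds.)
pH = −log[H+] = −log(4.23 × 10^-5) = 4.37

pH = 4.37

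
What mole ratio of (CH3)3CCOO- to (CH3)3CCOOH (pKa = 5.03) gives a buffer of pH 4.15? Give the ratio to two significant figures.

ratio = 0.13

pH = pKa + log(r) ⇒ log(r) = 4.15 − 5.03 = -0.88
r = [(CH3)3CCOO-]/[(CH3)3CCOOH] = 10^(-0.88) = 0.132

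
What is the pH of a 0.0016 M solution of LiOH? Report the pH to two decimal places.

LiOH is a strong base; [OH-] = 0.0016 M.
pOH = -log(0.0016) = 2.80
pH = 14.00 - 2.80 = 11.20

pH = 11.20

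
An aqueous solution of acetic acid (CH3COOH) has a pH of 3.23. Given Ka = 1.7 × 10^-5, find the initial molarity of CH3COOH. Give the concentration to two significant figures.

[H+] = 10^(-3.23) = 5.89 × 10^-4 M = x
Ka = x²/(C₀ − x) ⇒ C₀ = x + x²/Ka
C₀ = 5.89 × 10^-4 + (5.89 × 10^-4)²/(1.7 × 10^-5) = 2.10 × 10^-2 M

C₀ = 2.1 × 10^-2 M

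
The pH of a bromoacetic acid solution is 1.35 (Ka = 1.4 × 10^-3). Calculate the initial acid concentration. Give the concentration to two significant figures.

C₀ = 1.5 M

[H+] = 10^(-1.35) = 4.47 × 10^-2 M = x
Ka = x²/(C₀ − x) ⇒ C₀ = x + x²/Ka
C₀ = 4.47 × 10^-2 + (4.47 × 10^-2)²/(1.4 × 10^-3) = 1.47 M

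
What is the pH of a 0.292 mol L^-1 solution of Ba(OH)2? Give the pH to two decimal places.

Ba(OH)2 is a strong base (each formula unit releases 2 OH-); [OH-] = 0.584 M.
pOH = -log(0.584) = 0.23
pH = 14.00 - 0.23 = 13.77

pH = 13.77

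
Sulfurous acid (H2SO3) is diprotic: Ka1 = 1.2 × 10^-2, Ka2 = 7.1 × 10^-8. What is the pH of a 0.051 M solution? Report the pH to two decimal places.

Since Ka1 ≫ Ka2, the first ionization dominates [H+].
Ka1 = x²/(0.051 − x) = 1.2 × 10^-2
Solving the quadratic: x = (−Ka1 + √(Ka1² + 4·Ka1·C₀))/2 = 1.95 × 10^-2 M
pH = −log(1.95 × 10^-2) = 1.71

pH = 1.71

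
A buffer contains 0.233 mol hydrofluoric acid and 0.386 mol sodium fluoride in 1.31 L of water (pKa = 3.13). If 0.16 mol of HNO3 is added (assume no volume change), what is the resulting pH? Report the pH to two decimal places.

pH = 2.89

Added H+ converts F- to HF: HF → 0.393 mol, F- → 0.226 mol.
Henderson–Hasselbalch with mole ratio 0.226/0.393: pH = 3.13 + (-0.240)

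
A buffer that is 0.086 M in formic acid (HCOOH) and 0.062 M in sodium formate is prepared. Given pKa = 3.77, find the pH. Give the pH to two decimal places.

pH = pKa + log([A⁻]/[HA]) = 3.77 + log(0.062/0.086)
pH = 3.77 + (-0.142) = 3.63

pH = 3.63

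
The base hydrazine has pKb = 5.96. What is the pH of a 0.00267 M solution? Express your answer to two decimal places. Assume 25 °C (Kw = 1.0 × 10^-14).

N2H4 + H2O ⇌ N2H5+ + OH-
Kb = 10^(−5.96) = 1.10 × 10^-6
Kb = [OH-]²/(0.00267 − [OH-]) = 1.10 × 10^-6
Neglecting [OH-] in the denominator: [OH-] = √(1.10 × 10^-6 × 0.00267) = 5.42 × 10^-5 M
Check: 2% ionized — well under 5%, approximation valid.
pOH = −log(5.42 × 10^-5) = 4.27; pH = 14.00 − 4.27 = 9.73

pH = 9.73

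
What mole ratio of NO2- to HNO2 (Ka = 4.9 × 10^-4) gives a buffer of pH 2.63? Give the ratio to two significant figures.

ratio = 0.21

pKa = -log(4.9 × 10^-4) = 3.310
pH = pKa + log(r) ⇒ log(r) = 2.63 − 3.310 = -0.680
r = [NO2-]/[HNO2] = 10^(-0.680) = 0.209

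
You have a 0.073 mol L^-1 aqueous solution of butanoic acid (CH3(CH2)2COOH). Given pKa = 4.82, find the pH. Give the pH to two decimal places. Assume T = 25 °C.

pH = 2.98

CH3(CH2)2COOH ⇌ CH3(CH2)2COO- + H+
Ka = 10^(−4.82) = 1.51 × 10^-5
Let x = [H+] at equilibrium. Ka = x²/(0.073 − x).
Assume x ≪ 0.073: x ≈ √(1.51 × 10^-5 × 0.073) = 1.05 × 10^-3 M
Check: 1.4% ionized — well under 5%, approximation valid.
pH = −log[H+] = −log(1.05 × 10^-3) = 2.98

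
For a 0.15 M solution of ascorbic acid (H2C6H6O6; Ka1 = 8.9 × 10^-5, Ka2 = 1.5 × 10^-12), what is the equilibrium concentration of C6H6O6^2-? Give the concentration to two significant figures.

1.5 × 10^-12 M

First ionization gives [H+] ≈ [HC6H6O6-] = 3.65 × 10^-3 M.
Second step: Ka2 = [H+][C6H6O6^2-]/[HC6H6O6-] ≈ [C6H6O6^2-] (since [H+] ≈ [HC6H6O6-]).
So [C6H6O6^2-] ≈ Ka2.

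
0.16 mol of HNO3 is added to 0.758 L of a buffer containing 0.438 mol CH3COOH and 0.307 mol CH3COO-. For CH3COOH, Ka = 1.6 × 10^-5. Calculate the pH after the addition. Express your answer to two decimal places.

After neutralization: n(CH3COOH) = 0.598 mol, n(CH3COO-) = 0.147 mol.
pKa = −log(1.6 × 10^-5) = 4.796
pH = pKa + log(n_CH3COO-/n_CH3COOH) = 4.796 + log(0.147/0.598) = 4.796 + (-0.609)

pH = 4.19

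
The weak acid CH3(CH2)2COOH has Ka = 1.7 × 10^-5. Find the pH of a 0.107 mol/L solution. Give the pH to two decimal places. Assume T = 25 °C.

pH = 2.87

CH3(CH2)2COOH ⇌ CH3(CH2)2COO- + H+
From the ICE table, Ka = [H+]²/(0.107 − [H+]) = 1.7 × 10^-5.
Since Ka ≪ C₀, [H+] ≈ √(Ka·C₀) = 1.35 × 10^-3 M.
([H+]/C₀ = 1.3% < 5%, so the approximation holds.)
pH = −log[H+] = −log(1.35 × 10^-3) = 2.87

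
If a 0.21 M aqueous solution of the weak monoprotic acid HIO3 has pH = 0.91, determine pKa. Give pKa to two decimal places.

[H+] = 10^(-0.91) = 1.23 × 10^-1 M
At equilibrium [HA] = 0.21 − 1.23 × 10^-1 = 8.70 × 10^-2 M
Ka = [H+][A-]/[HA] = (1.23 × 10^-1)² / 8.70 × 10^-2 = 1.74 × 10^-1
pKa = -log(1.74 × 10^-1) = 0.76

pKa = 0.76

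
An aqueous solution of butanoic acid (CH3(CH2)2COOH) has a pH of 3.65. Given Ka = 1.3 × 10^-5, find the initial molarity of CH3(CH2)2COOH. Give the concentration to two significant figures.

C₀ = 4.1 × 10^-3 M

[H+] = 10^(-3.65) = 2.24 × 10^-4 M = x
Ka = x²/(C₀ − x) ⇒ C₀ = x + x²/Ka
C₀ = 2.24 × 10^-4 + (2.24 × 10^-4)²/(1.3 × 10^-5) = 4.08 × 10^-3 M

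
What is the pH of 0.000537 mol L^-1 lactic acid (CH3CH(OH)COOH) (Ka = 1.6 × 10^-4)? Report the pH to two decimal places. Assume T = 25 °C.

pH = 3.65

CH3CH(OH)COOH ⇌ CH3CH(OH)COO- + H+
From the ICE table, Ka = x²/(0.000537 − x) = 1.6 × 10^-4.
Here C₀/Ka ≈ 3.36, so the small-x approximation fails. Use the quadratic:
x = (−Ka + √(Ka² + 4·Ka·C₀))/2 = 2.24 × 10^-4 M
pH = −log[H+] = −log(2.24 × 10^-4) = 3.65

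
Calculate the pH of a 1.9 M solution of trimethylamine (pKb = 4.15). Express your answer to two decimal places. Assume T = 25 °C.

pH = 12.06

(CH3)3N + H2O ⇌ (CH3)3NH+ + OH-
Kb = 10^(−4.15) = 7.08 × 10^-5
From the ICE table, Kb = [OH-]²/(1.9 − [OH-]) = 7.08 × 10^-5.
Assume [OH-] ≪ 1.9: [OH-] ≈ √(7.08 × 10^-5 × 1.9) = 1.16 × 10^-2 M
([OH-]/C₀ = 0.61% < 5%, so the approximation holds.)
pOH = −log(1.16 × 10^-2) = 1.94; pH = 14.00 − 1.94 = 12.06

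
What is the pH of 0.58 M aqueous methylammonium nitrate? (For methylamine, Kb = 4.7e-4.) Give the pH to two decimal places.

pH = 5.45

CH3NH3+ is the conjugate acid of the weak base CH3NH2.
Ka = Kw/Kb = 1.0×10^-14 / 4.7 × 10^-4 = 2.13 × 10^-11
From the ICE table, Ka = [H+]²/(0.58 − [H+]) = 2.13 × 10^-11.
Since Ka ≪ C₀, [H+] ≈ √(Ka·C₀) = 3.51 × 10^-6 M.
pH = −log[H+] = −log(3.51 × 10^-6) = 5.45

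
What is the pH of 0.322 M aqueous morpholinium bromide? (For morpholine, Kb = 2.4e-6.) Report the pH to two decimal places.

pH = 4.44

C4H8ONH2+ is the conjugate acid of the weak base C4H8ONH.
Ka = Kw/Kb = 1.0×10^-14 / 2.4 × 10^-6 = 4.17 × 10^-9
Ka = [H+]²/(0.322 − [H+]) = 4.17 × 10^-9
Neglecting [H+] in the denominator: [H+] = √(4.17 × 10^-9 × 0.322) = 3.66 × 10^-5 M
pH = −log[H+] = −log(3.66 × 10^-5) = 4.44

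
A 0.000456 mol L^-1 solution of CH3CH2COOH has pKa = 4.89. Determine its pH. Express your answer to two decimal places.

pH = 4.15

CH3CH2COOH ⇌ CH3CH2COO- + H+
Ka = 10^(−4.89) = 1.29 × 10^-5
Ka = [H+]²/(0.000456 − [H+]) = 1.29 × 10^-5
Here C₀/Ka ≈ 35.3, so the small-[H+] approximation fails. Use the quadratic:
[H+] = (−Ka + √(Ka² + 4·Ka·C₀))/2 = 7.05 × 10^-5 M
pH = −log[H+] = −log(7.05 × 10^-5) = 4.15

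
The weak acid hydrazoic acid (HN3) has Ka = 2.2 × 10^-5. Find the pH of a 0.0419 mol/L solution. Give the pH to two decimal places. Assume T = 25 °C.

HN3 ⇌ N3- + H+
From the ICE table, Ka = [H+]²/(0.0419 − [H+]) = 2.2 × 10^-5.
Since Ka ≪ C₀, [H+] ≈ √(Ka·C₀) = 9.60 × 10^-4 M.
([H+]/C₀ = 2.3% < 5%, so the approximation holds.)
pH = −log(9.60 × 10^-4) = 3.02

pH = 3.02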